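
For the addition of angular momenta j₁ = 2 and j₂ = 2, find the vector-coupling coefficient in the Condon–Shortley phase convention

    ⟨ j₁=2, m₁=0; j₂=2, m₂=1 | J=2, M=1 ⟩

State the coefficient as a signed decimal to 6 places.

-0.267261  (= −√(1/14))

j₁+j₂−J=2  J+j₁−j₂=2  J−j₁+j₂=2  j₁+j₂+J+1=7
(j₁±m₁, j₂±m₂, J±M) = (2,2,3,1,3,1)
P² = 8/7
sum k=1..2:
  [1] −1/2 = -1/2
  [2] +1/4 = 1/4
S = -1/4
C² = P²·S² = 1/14 ; C = -0.267261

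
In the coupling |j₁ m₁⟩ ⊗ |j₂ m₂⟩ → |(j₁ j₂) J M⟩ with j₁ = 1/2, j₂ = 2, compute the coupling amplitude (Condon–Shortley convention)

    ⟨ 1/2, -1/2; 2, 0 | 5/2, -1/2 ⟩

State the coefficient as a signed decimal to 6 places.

+0.774597  (= +√(3/5))

j₁+j₂−J=0  J+j₁−j₂=1  J−j₁+j₂=4  j₁+j₂+J+1=6
(j₁±m₁, j₂±m₂, J±M) = (0,1,2,2,2,3)
P² = 48/5
sum k=0..0:
  [0] +1/4 = 1/4
S = 1/4
C² = P²·S² = 3/5 ; C = +0.774597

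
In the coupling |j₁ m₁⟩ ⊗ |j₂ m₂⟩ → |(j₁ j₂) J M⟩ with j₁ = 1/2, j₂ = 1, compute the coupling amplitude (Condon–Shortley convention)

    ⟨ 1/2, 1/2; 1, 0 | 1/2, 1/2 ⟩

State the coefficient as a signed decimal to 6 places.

triangle: 1!*0!*1!/3! = 1/6
(j±m)!: 1!*0!*1!*1!*1!*0! = 1
prefactor² = (2J+1)*Δ*N² = 1/3
  k=0: +1/(0!*1!*0!*1!*0!*0!) = 1
Σ = 1  ⇒  CG² = 1/3*1² = 1/3
CG = +√(1/3) = +0.577350

+0.577350  (= +√(1/3))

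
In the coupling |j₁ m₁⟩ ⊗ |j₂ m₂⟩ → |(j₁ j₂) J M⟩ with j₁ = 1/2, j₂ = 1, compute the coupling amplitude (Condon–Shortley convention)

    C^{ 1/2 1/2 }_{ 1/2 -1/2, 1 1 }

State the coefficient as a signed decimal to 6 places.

triangle: 1!*0!*1!/3! = 1/6
(j±m)!: 0!*1!*2!*0!*1!*0! = 2
prefactor² = (2J+1)*Δ*N² = 2/3
  k=1: −1/(1!*0!*0!*1!*0!*0!) = -1
Σ = -1  ⇒  CG² = 2/3*(-1)² = 2/3
CG = −√(2/3) = -0.816497

−√(2/3) ≈ -0.816497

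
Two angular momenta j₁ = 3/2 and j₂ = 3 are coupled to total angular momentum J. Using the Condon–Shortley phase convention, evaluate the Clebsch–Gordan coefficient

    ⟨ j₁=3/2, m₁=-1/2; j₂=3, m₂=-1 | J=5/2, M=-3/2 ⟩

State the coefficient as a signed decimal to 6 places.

−√(7/20) = -0.591608

√[6·2!1!4!/8! · 1!2!2!4!1!4!] = √(576/35)
  +(−1)^1/∏(1,1,1,1,0,3)! = -1/6  (running -1/6)
  +(−1)^2/∏(2,0,0,0,1,4)! = 1/48  (running -7/48)
⟨..|..⟩ = √(576/35)·(-7/48) = -0.591608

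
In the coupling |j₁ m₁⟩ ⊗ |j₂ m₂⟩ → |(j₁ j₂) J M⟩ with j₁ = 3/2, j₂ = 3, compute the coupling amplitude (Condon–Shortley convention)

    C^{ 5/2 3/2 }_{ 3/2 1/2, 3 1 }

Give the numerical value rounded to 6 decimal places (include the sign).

-0.591608

√[6·2!1!4!/8! · 2!1!4!2!4!1!] = √(576/35)
  +(−1)^0/∏(0,2,1,4,0,0)! = 1/48  (running 1/48)
  +(−1)^1/∏(1,1,0,3,1,1)! = -1/6  (running -7/48)
⟨..|..⟩ = √(576/35)·(-7/48) = -0.591608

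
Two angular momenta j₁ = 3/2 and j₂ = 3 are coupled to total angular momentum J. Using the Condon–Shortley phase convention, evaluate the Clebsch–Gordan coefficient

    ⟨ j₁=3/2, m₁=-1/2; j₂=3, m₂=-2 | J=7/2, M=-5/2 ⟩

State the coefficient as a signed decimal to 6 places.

triangle: 1!×2!×5!/9! = 240/362880
(j±m)!: 1!×2!×1!×5!×1!×6! = 172800
prefactor² = (2J+1)×Δ×N² = 6400/7
  k=0: +1/(0!×1!×2!×1!×0!×4!) = 1/48
  k=1: −1/(1!×0!×1!×0!×1!×5!) = -1/120
Σ = 1/80  ⇒  CG² = 6400/7×1/80² = 1/7
CG = +√(1/7) = +0.377964

+√(1/7) ≈ +0.377964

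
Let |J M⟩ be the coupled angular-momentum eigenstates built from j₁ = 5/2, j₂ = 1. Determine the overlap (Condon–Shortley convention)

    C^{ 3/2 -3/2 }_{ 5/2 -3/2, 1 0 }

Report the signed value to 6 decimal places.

−√(4/15) ≈ -0.516398

j₁+j₂−J=2  J+j₁−j₂=3  J−j₁+j₂=0  j₁+j₂+J+1=6
(j₁±m₁, j₂±m₂, J±M) = (1,4,1,1,0,3)
P² = 48/5
sum k=1..1:
  [1] −1/6 = -1/6
S = -1/6
C² = P²·S² = 4/15 ; C = -0.516398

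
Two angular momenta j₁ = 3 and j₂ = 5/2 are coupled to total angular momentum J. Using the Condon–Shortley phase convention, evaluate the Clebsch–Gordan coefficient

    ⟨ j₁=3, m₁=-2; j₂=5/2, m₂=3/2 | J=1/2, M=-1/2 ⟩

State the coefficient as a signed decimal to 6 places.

+√(5/21) ≈ +0.487950

triangle: 5!*1!*0!/7! = 120/5040
(j±m)!: 1!*5!*4!*1!*0!*1! = 2880
prefactor² = (2J+1)*Δ*N² = 960/7
  k=4: +1/(4!*1!*1!*0!*0!*0!) = 1/24
Σ = 1/24  ⇒  CG² = 960/7*1/24² = 5/21
CG = +√(5/21) = +0.487950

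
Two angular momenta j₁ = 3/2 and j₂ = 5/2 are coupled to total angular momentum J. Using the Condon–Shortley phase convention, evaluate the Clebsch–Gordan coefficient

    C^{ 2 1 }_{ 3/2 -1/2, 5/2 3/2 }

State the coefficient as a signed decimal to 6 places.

√[5·2!1!3!/7! · 1!2!4!1!3!1!] = √(24/7)
  +(−1)^1/∏(1,1,1,3,0,0)! = -1/6  (running -1/6)
  +(−1)^2/∏(2,0,0,2,1,1)! = 1/4  (running 1/12)
⟨..|..⟩ = √(24/7)·(1/12) = +0.154303

+0.154303  (= +√(1/42))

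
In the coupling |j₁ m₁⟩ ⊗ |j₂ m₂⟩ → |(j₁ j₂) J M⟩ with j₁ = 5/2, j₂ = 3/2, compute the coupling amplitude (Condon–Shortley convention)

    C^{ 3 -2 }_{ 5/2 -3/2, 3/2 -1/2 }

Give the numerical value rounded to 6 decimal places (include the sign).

-0.288675

triangle: 1!·4!·2!/8! = 48/40320
(j±m)!: 1!·4!·1!·2!·1!·5! = 5760
prefactor² = (2J+1)·Δ·N² = 48
  k=0: +1/(0!·1!·4!·1!·0!·1!) = 1/24
  k=1: −1/(1!·0!·3!·0!·1!·2!) = -1/12
Σ = -1/24  ⇒  CG² = 48·(-1/24)² = 1/12
CG = −√(1/12) = -0.288675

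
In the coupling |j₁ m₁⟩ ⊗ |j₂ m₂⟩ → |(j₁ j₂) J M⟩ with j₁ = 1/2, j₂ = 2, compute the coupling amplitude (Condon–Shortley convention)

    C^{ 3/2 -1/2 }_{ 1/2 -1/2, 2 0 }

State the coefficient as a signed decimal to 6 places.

−√(2/5) ≈ -0.632456

√[4·1!0!3!/5! · 0!1!2!2!1!2!] = √(8/5)
  +(−1)^1/∏(1,0,0,1,0,2)! = -1/2  (running -1/2)
⟨..|..⟩ = √(8/5)·(-1/2) = -0.632456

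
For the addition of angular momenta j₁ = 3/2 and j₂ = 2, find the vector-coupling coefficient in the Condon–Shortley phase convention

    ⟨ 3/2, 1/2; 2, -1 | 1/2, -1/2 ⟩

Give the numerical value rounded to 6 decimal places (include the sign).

triangle: 3!·0!·1!/5! = 6/120
(j±m)!: 2!·1!·1!·3!·0!·1! = 12
prefactor² = (2J+1)·Δ·N² = 6/5
  k=1: −1/(1!·2!·0!·0!·0!·1!) = -1/2
Σ = -1/2  ⇒  CG² = 6/5·(-1/2)² = 3/10
CG = −√(3/10) = -0.547723

−√(3/10) = -0.547723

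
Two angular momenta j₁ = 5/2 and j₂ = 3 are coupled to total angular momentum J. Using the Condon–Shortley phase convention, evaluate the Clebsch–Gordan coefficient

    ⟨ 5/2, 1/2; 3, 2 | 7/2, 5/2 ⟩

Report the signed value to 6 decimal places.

−√(2/63) = -0.178174

triangle: 2!·3!·4!/10! = 288/3628800
(j±m)!: 3!·2!·5!·1!·6!·1! = 1036800
prefactor² = (2J+1)·Δ·N² = 4608/7
  k=1: −1/(1!·1!·1!·4!·2!·0!) = -1/48
  k=2: +1/(2!·0!·0!·3!·3!·1!) = 1/72
Σ = -1/144  ⇒  CG² = 4608/7·(-1/144)² = 2/63
CG = −√(2/63) = -0.178174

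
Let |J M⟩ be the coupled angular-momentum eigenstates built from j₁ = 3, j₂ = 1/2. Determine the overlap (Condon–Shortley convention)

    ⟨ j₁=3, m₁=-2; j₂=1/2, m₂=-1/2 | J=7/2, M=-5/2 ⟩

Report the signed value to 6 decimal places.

+0.925820

√[8·0!6!1!/8! · 1!5!0!1!1!6!] = √(86400/7)
  +(−1)^0/∏(0,0,5,0,1,1)! = 1/120  (running 1/120)
⟨..|..⟩ = √(86400/7)·(1/120) = +0.925820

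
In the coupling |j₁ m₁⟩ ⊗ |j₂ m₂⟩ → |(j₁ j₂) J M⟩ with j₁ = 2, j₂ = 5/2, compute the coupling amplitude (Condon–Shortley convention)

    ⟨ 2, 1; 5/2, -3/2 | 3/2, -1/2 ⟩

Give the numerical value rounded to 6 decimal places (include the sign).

j₁+j₂−J=3  J+j₁−j₂=1  J−j₁+j₂=2  j₁+j₂+J+1=7
(j₁±m₁, j₂±m₂, J±M) = (3,1,1,4,1,2)
P² = 96/35
sum k=0..1:
  [0] +1/6 = 1/6
  [1] −1/4 = -1/4
S = -1/12
C² = P²·S² = 2/105 ; C = -0.138013

-0.138013  (= −√(2/105))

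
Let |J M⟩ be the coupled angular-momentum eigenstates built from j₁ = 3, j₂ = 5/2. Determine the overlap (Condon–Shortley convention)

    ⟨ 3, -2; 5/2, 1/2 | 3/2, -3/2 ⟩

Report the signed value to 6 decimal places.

-0.534522  (= −√(2/7))

triangle: 4!×2!×1!/8! = 48/40320
(j±m)!: 1!×5!×3!×2!×0!×3! = 8640
prefactor² = (2J+1)×Δ×N² = 288/7
  k=3: −1/(3!×1!×2!×0!×0!×1!) = -1/12
Σ = -1/12  ⇒  CG² = 288/7×(-1/12)² = 2/7
CG = −√(2/7) = -0.534522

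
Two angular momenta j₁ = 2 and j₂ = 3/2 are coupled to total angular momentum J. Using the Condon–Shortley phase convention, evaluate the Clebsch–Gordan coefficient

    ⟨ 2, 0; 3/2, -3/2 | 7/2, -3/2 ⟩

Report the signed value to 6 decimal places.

√[8·0!4!3!/8! · 2!2!0!3!2!5!] = √(1152/7)
  +(−1)^0/∏(0,0,2,0,2,3)! = 1/24  (running 1/24)
⟨..|..⟩ = √(1152/7)·(1/24) = +0.534522

+√(2/7) = +0.534522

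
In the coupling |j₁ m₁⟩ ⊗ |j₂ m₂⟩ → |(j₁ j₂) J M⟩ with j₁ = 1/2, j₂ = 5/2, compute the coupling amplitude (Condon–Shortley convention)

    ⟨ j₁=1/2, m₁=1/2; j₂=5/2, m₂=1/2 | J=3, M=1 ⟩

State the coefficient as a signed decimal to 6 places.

j₁+j₂−J=0  J+j₁−j₂=1  J−j₁+j₂=5  j₁+j₂+J+1=7
(j₁±m₁, j₂±m₂, J±M) = (1,0,3,2,4,2)
P² = 96
sum k=0..0:
  [0] +1/12 = 1/12
S = 1/12
C² = P²·S² = 2/3 ; C = +0.816497

+√(2/3) = +0.816497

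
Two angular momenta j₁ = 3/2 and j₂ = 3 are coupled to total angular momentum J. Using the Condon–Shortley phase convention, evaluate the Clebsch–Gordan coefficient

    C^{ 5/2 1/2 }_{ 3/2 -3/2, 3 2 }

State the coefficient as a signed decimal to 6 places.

√[6·2!1!4!/8! · 0!3!5!1!3!2!] = √(432/7)
  +(−1)^2/∏(2,0,1,3,0,1)! = 1/12  (running 1/12)
⟨..|..⟩ = √(432/7)·(1/12) = +0.654654

+√(3/7) = +0.654654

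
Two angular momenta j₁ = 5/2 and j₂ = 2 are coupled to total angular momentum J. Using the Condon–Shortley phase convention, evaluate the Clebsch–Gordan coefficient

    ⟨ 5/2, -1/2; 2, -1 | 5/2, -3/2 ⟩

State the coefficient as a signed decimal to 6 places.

j₁+j₂−J=2  J+j₁−j₂=3  J−j₁+j₂=2  j₁+j₂+J+1=8
(j₁±m₁, j₂±m₂, J±M) = (2,3,1,3,1,4)
P² = 216/35
sum k=0..1:
  [0] +1/12 = 1/12
  [1] −1/4 = -1/4
S = -1/6
C² = P²·S² = 6/35 ; C = -0.414039

−√(6/35) = -0.414039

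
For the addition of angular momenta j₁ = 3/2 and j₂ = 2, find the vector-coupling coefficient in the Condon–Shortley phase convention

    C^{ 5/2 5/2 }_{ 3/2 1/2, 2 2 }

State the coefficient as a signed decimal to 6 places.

j₁+j₂−J=1  J+j₁−j₂=2  J−j₁+j₂=3  j₁+j₂+J+1=7
(j₁±m₁, j₂±m₂, J±M) = (2,1,4,0,5,0)
P² = 576/7
sum k=1..1:
  [1] −1/12 = -1/12
S = -1/12
C² = P²·S² = 4/7 ; C = -0.755929

−√(4/7) = -0.755929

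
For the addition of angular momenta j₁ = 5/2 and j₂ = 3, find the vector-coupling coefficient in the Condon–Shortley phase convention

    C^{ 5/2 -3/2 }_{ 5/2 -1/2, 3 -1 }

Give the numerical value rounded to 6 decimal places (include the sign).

−√(1/35) = -0.169031

triangle: 3!*2!*3!/9! = 72/362880
(j±m)!: 2!*3!*2!*4!*1!*4! = 13824
prefactor² = (2J+1)*Δ*N² = 576/35
  k=1: −1/(1!*2!*2!*1!*0!*2!) = -1/8
  k=2: +1/(2!*1!*1!*0!*1!*3!) = 1/12
Σ = -1/24  ⇒  CG² = 576/35*(-1/24)² = 1/35
CG = −√(1/35) = -0.169031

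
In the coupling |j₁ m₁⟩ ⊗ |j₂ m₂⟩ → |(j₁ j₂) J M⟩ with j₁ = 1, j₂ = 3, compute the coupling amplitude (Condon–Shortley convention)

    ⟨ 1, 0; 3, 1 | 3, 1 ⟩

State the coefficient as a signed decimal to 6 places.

j₁+j₂−J=1  J+j₁−j₂=1  J−j₁+j₂=5  j₁+j₂+J+1=8
(j₁±m₁, j₂±m₂, J±M) = (1,1,4,2,4,2)
P² = 48
sum k=0..1:
  [0] +1/24 = 1/24
  [1] −1/12 = -1/12
S = -1/24
C² = P²·S² = 1/12 ; C = -0.288675

-0.288675  (= −√(1/12))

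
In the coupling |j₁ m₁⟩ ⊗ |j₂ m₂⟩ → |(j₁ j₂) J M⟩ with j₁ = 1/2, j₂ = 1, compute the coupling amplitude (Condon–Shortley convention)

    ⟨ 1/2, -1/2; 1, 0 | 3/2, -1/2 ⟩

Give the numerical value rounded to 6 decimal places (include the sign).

triangle: 0!·1!·2!/4! = 2/24
(j±m)!: 0!·1!·1!·1!·1!·2! = 2
prefactor² = (2J+1)·Δ·N² = 2/3
  k=0: +1/(0!·0!·1!·1!·0!·1!) = 1
Σ = 1  ⇒  CG² = 2/3·1² = 2/3
CG = +√(2/3) = +0.816497

+√(2/3) = +0.816497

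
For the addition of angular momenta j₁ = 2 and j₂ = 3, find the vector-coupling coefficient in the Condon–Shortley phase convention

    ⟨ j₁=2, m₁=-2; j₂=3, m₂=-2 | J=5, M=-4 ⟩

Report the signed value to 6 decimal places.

+√(3/5) ≈ +0.774597

triangle: 0!*4!*6!/11! = 17280/39916800
(j±m)!: 0!*4!*1!*5!*1!*9! = 1045094400
prefactor² = (2J+1)*Δ*N² = 4976640
  k=0: +1/(0!*0!*4!*1!*0!*5!) = 1/2880
Σ = 1/2880  ⇒  CG² = 4976640*1/2880² = 3/5
CG = +√(3/5) = +0.774597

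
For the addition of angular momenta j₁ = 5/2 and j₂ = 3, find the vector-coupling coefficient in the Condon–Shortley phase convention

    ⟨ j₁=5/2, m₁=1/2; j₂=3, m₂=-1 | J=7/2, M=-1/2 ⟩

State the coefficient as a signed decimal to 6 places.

j₁+j₂−J=2  J+j₁−j₂=3  J−j₁+j₂=4  j₁+j₂+J+1=10
(j₁±m₁, j₂±m₂, J±M) = (3,2,2,4,3,4)
P² = 9216/175
sum k=0..2:
  [0] +1/16 = 1/16
  [1] −1/12 = -1/12
  [2] +1/288 = 1/288
S = -5/288
C² = P²·S² = 1/63 ; C = -0.125988

-0.125988  (= −√(1/63))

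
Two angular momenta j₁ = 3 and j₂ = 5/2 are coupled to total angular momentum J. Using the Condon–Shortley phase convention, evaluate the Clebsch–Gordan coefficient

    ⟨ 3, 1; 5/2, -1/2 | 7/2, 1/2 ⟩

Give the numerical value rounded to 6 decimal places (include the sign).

√[8·2!4!3!/10! · 4!2!2!3!4!3!] = √(9216/175)
  +(−1)^0/∏(0,2,2,2,2,1)! = 1/16  (running 1/16)
  +(−1)^1/∏(1,1,1,1,3,2)! = -1/12  (running -1/48)
  +(−1)^2/∏(2,0,0,0,4,3)! = 1/288  (running -5/288)
⟨..|..⟩ = √(9216/175)·(-5/288) = -0.125988

−√(1/63) ≈ -0.125988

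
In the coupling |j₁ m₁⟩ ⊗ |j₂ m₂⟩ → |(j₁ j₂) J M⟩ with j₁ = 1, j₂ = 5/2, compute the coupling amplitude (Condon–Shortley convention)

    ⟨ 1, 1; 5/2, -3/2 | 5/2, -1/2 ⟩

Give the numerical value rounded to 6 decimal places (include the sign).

j₁+j₂−J=1  J+j₁−j₂=1  J−j₁+j₂=4  j₁+j₂+J+1=7
(j₁±m₁, j₂±m₂, J±M) = (2,0,1,4,2,3)
P² = 576/35
sum k=0..0:
  [0] +1/6 = 1/6
S = 1/6
C² = P²·S² = 16/35 ; C = +0.676123

+√(16/35) = +0.676123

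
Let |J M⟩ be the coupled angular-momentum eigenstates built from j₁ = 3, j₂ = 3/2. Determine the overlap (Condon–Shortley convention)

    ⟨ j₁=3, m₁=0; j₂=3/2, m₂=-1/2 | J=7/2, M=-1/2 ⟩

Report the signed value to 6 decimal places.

+0.308607

triangle: 1!*5!*2!/9! = 240/362880
(j±m)!: 3!*3!*1!*2!*3!*4! = 10368
prefactor² = (2J+1)*Δ*N² = 384/7
  k=0: +1/(0!*1!*3!*1!*2!*1!) = 1/12
  k=1: −1/(1!*0!*2!*0!*3!*2!) = -1/24
Σ = 1/24  ⇒  CG² = 384/7*1/24² = 2/21
CG = +√(2/21) = +0.308607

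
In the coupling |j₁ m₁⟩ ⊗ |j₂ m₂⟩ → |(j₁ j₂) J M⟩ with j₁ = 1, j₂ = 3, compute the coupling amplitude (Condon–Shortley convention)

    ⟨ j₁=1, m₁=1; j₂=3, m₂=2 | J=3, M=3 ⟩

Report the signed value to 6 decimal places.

triangle: 1!*1!*5!/8! = 120/40320
(j±m)!: 2!*0!*5!*1!*6!*0! = 172800
prefactor² = (2J+1)*Δ*N² = 3600
  k=0: +1/(0!*1!*0!*5!*1!*0!) = 1/120
Σ = 1/120  ⇒  CG² = 3600*1/120² = 1/4
CG = +√(1/4) = +0.500000

+0.500000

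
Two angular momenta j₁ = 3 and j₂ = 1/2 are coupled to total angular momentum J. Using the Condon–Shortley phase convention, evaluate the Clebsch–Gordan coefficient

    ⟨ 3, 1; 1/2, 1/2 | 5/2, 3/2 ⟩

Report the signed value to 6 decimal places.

−√(2/7) ≈ -0.534522

j₁+j₂−J=1  J+j₁−j₂=5  J−j₁+j₂=0  j₁+j₂+J+1=7
(j₁±m₁, j₂±m₂, J±M) = (4,2,1,0,4,1)
P² = 1152/7
sum k=1..1:
  [1] −1/24 = -1/24
S = -1/24
C² = P²·S² = 2/7 ; C = -0.534522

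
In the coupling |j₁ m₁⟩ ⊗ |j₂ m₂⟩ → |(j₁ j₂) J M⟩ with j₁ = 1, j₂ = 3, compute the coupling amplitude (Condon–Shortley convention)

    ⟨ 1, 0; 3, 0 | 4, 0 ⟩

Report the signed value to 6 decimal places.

triangle: 0!·2!·6!/9! = 1440/362880
(j±m)!: 1!·1!·3!·3!·4!·4! = 20736
prefactor² = (2J+1)·Δ·N² = 5184/7
  k=0: +1/(0!·0!·1!·3!·1!·3!) = 1/36
Σ = 1/36  ⇒  CG² = 5184/7·1/36² = 4/7
CG = +√(4/7) = +0.755929

+0.755929  (= +√(4/7))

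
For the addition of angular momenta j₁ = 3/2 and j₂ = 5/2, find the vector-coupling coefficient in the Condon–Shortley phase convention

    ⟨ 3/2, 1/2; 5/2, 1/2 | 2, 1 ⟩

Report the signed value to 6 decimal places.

−√(25/84) = -0.545545

j₁+j₂−J=2  J+j₁−j₂=1  J−j₁+j₂=3  j₁+j₂+J+1=7
(j₁±m₁, j₂±m₂, J±M) = (2,1,3,2,3,1)
P² = 12/7
sum k=0..1:
  [0] +1/12 = 1/12
  [1] −1/2 = -1/2
S = -5/12
C² = P²·S² = 25/84 ; C = -0.545545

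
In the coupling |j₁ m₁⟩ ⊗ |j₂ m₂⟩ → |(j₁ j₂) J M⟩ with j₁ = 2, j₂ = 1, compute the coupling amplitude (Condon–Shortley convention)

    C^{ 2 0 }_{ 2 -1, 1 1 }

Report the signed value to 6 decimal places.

-0.707107  (= −√(1/2))

√[5·1!3!1!/6! · 1!3!2!0!2!2!] = √(2)
  +(−1)^1/∏(1,0,2,1,1,0)! = -1/2  (running -1/2)
⟨..|..⟩ = √(2)·(-1/2) = -0.707107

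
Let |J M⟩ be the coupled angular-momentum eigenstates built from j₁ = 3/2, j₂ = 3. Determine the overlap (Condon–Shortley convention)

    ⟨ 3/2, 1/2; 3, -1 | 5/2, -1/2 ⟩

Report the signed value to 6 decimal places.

√[6·2!1!4!/8! · 2!1!2!4!2!3!] = √(288/35)
  +(−1)^0/∏(0,2,1,2,0,2)! = 1/8  (running 1/8)
  +(−1)^1/∏(1,1,0,1,1,3)! = -1/6  (running -1/24)
⟨..|..⟩ = √(288/35)·(-1/24) = -0.119523

-0.119523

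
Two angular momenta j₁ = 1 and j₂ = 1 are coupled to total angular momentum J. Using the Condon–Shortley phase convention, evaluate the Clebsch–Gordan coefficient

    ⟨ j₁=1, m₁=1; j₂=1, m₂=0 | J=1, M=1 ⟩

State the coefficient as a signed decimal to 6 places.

triangle: 1!·1!·1!/4! = 1/24
(j±m)!: 2!·0!·1!·1!·2!·0! = 4
prefactor² = (2J+1)·Δ·N² = 1/2
  k=0: +1/(0!·1!·0!·1!·1!·0!) = 1
Σ = 1  ⇒  CG² = 1/2·1² = 1/2
CG = +√(1/2) = +0.707107

+√(1/2) ≈ +0.707107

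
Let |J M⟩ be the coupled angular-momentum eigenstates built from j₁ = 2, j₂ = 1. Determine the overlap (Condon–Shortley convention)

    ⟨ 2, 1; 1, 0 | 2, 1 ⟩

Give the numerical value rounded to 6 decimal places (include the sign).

+0.408248  (= +√(1/6))

√[5·1!3!1!/6! · 3!1!1!1!3!1!] = √(3/2)
  +(−1)^0/∏(0,1,1,1,2,0)! = 1/2  (running 1/2)
  +(−1)^1/∏(1,0,0,0,3,1)! = -1/6  (running 1/3)
⟨..|..⟩ = √(3/2)·(1/3) = +0.408248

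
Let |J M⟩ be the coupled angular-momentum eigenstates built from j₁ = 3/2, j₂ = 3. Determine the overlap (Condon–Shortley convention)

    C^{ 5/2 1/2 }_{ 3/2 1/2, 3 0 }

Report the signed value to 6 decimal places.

√[6·2!1!4!/8! · 2!1!3!3!3!2!] = √(216/35)
  +(−1)^0/∏(0,2,1,3,0,1)! = 1/12  (running 1/12)
  +(−1)^1/∏(1,1,0,2,1,2)! = -1/4  (running -1/6)
⟨..|..⟩ = √(216/35)·(-1/6) = -0.414039

−√(6/35) ≈ -0.414039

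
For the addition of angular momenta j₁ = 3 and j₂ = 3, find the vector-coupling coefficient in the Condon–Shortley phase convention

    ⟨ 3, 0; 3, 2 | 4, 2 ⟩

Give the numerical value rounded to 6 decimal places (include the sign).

j₁+j₂−J=2  J+j₁−j₂=4  J−j₁+j₂=4  j₁+j₂+J+1=11
(j₁±m₁, j₂±m₂, J±M) = (3,3,5,1,6,2)
P² = 124416/77
sum k=1..2:
  [1] −1/96 = -1/96
  [2] +1/72 = 1/72
S = 1/288
C² = P²·S² = 3/154 ; C = +0.139573

+0.139573  (= +√(3/154))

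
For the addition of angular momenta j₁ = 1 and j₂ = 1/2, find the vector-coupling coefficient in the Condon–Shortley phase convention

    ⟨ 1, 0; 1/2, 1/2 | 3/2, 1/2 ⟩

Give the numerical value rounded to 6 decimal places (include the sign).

triangle: 0!·2!·1!/4! = 2/24
(j±m)!: 1!·1!·1!·0!·2!·1! = 2
prefactor² = (2J+1)·Δ·N² = 2/3
  k=0: +1/(0!·0!·1!·1!·1!·0!) = 1
Σ = 1  ⇒  CG² = 2/3·1² = 2/3
CG = +√(2/3) = +0.816497

+√(2/3) = +0.816497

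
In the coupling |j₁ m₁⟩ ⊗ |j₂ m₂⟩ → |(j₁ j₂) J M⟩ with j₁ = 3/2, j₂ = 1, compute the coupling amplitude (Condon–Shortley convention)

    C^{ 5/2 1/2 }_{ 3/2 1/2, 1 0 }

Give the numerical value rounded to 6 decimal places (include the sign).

+0.774597

j₁+j₂−J=0  J+j₁−j₂=3  J−j₁+j₂=2  j₁+j₂+J+1=6
(j₁±m₁, j₂±m₂, J±M) = (2,1,1,1,3,2)
P² = 12/5
sum k=0..0:
  [0] +1/2 = 1/2
S = 1/2
C² = P²·S² = 3/5 ; C = +0.774597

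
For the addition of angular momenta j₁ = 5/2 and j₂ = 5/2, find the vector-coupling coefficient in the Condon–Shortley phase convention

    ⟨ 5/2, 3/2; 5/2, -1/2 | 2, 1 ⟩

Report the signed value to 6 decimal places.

−√(1/7) ≈ -0.377964

triangle: 3!×2!×2!/8! = 24/40320
(j±m)!: 4!×1!×2!×3!×3!×1! = 1728
prefactor² = (2J+1)×Δ×N² = 36/7
  k=0: +1/(0!×3!×1!×2!×1!×0!) = 1/12
  k=1: −1/(1!×2!×0!×1!×2!×1!) = -1/4
Σ = -1/6  ⇒  CG² = 36/7×(-1/6)² = 1/7
CG = −√(1/7) = -0.377964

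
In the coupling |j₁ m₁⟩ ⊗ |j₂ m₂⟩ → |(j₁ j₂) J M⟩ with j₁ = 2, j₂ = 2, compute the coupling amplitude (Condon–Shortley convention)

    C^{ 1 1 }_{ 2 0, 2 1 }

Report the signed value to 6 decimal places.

+0.547723

triangle: 3!×1!×1!/6! = 6/720
(j±m)!: 2!×2!×3!×1!×2!×0! = 48
prefactor² = (2J+1)×Δ×N² = 6/5
  k=2: +1/(2!×1!×0!×1!×1!×0!) = 1/2
Σ = 1/2  ⇒  CG² = 6/5×1/2² = 3/10
CG = +√(3/10) = +0.547723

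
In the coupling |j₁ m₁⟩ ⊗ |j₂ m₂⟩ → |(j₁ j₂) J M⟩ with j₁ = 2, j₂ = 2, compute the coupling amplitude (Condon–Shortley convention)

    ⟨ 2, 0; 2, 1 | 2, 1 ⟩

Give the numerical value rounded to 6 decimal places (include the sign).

triangle: 2!·2!·2!/7! = 8/5040
(j±m)!: 2!·2!·3!·1!·3!·1! = 144
prefactor² = (2J+1)·Δ·N² = 8/7
  k=1: −1/(1!·1!·1!·2!·1!·0!) = -1/2
  k=2: +1/(2!·0!·0!·1!·2!·1!) = 1/4
Σ = -1/4  ⇒  CG² = 8/7·(-1/4)² = 1/14
CG = −√(1/14) = -0.267261

-0.267261  (= −√(1/14))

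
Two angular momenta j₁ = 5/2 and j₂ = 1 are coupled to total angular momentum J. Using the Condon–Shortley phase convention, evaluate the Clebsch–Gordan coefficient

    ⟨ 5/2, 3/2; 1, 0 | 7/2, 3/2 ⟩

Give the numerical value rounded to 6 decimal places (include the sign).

+√(10/21) = +0.690066

triangle: 0!*5!*2!/8! = 240/40320
(j±m)!: 4!*1!*1!*1!*5!*2! = 5760
prefactor² = (2J+1)*Δ*N² = 1920/7
  k=0: +1/(0!*0!*1!*1!*4!*1!) = 1/24
Σ = 1/24  ⇒  CG² = 1920/7*1/24² = 10/21
CG = +√(10/21) = +0.690066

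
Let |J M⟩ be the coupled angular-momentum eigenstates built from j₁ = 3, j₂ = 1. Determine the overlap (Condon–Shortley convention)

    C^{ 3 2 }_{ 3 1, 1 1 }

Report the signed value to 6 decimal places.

-0.645497  (= −√(5/12))

triangle: 1!*5!*1!/8! = 120/40320
(j±m)!: 4!*2!*2!*0!*5!*1! = 11520
prefactor² = (2J+1)*Δ*N² = 240
  k=1: −1/(1!*0!*1!*1!*4!*0!) = -1/24
Σ = -1/24  ⇒  CG² = 240*(-1/24)² = 5/12
CG = −√(5/12) = -0.645497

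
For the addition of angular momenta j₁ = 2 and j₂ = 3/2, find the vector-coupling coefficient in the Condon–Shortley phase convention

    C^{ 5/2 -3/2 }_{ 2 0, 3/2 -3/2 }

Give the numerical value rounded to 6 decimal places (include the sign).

j₁+j₂−J=1  J+j₁−j₂=3  J−j₁+j₂=2  j₁+j₂+J+1=7
(j₁±m₁, j₂±m₂, J±M) = (2,2,0,3,1,4)
P² = 288/35
sum k=0..0:
  [0] +1/4 = 1/4
S = 1/4
C² = P²·S² = 18/35 ; C = +0.717137

+0.717137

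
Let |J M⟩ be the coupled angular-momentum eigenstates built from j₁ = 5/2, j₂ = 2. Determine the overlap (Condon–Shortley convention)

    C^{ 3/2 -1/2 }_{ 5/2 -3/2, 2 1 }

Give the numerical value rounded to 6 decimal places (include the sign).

triangle: 3!*2!*1!/7! = 12/5040
(j±m)!: 1!*4!*3!*1!*1!*2! = 288
prefactor² = (2J+1)*Δ*N² = 96/35
  k=2: +1/(2!*1!*2!*1!*0!*0!) = 1/4
  k=3: −1/(3!*0!*1!*0!*1!*1!) = -1/6
Σ = 1/12  ⇒  CG² = 96/35*1/12² = 2/105
CG = +√(2/105) = +0.138013

+√(2/105) = +0.138013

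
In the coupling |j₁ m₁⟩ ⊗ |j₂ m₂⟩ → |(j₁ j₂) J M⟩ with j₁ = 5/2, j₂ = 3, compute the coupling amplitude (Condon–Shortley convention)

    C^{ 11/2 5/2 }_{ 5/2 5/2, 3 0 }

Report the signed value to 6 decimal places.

√[12·0!5!6!/12! · 5!0!3!3!8!3!] = √(24883200/11)
  +(−1)^0/∏(0,0,0,3,5,3)! = 1/4320  (running 1/4320)
⟨..|..⟩ = √(24883200/11)·(1/4320) = +0.348155

+0.348155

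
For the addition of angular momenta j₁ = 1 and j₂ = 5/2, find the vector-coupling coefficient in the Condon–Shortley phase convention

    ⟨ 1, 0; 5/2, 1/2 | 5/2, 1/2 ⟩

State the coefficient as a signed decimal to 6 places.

j₁+j₂−J=1  J+j₁−j₂=1  J−j₁+j₂=4  j₁+j₂+J+1=7
(j₁±m₁, j₂±m₂, J±M) = (1,1,3,2,3,2)
P² = 144/35
sum k=0..1:
  [0] +1/6 = 1/6
  [1] −1/4 = -1/4
S = -1/12
C² = P²·S² = 1/35 ; C = -0.169031

−√(1/35) ≈ -0.169031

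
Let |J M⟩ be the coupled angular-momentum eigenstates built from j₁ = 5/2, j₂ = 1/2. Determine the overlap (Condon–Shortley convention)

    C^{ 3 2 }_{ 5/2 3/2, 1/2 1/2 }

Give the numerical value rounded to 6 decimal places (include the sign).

+0.912871  (= +√(5/6))

√[7·0!5!1!/7! · 4!1!1!0!5!1!] = √(480)
  +(−1)^0/∏(0,0,1,1,4,0)! = 1/24  (running 1/24)
⟨..|..⟩ = √(480)·(1/24) = +0.912871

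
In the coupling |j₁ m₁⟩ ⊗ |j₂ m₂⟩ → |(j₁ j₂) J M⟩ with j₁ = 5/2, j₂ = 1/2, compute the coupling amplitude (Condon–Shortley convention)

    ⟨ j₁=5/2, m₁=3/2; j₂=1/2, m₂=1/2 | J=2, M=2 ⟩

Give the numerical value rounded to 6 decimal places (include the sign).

-0.408248

√[5·1!4!0!/6! · 4!1!1!0!4!0!] = √(96)
  +(−1)^1/∏(1,0,0,0,4,0)! = -1/24  (running -1/24)
⟨..|..⟩ = √(96)·(-1/24) = -0.408248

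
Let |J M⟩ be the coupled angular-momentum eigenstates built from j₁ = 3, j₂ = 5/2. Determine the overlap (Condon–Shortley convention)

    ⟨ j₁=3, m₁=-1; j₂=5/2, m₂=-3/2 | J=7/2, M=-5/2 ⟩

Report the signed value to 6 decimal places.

-0.398410

triangle: 2!·4!·3!/10! = 288/3628800
(j±m)!: 2!·4!·1!·4!·1!·6! = 829440
prefactor² = (2J+1)·Δ·N² = 18432/35
  k=0: +1/(0!·2!·4!·1!·0!·2!) = 1/96
  k=1: −1/(1!·1!·3!·0!·1!·3!) = -1/36
Σ = -5/288  ⇒  CG² = 18432/35·(-5/288)² = 10/63
CG = −√(10/63) = -0.398410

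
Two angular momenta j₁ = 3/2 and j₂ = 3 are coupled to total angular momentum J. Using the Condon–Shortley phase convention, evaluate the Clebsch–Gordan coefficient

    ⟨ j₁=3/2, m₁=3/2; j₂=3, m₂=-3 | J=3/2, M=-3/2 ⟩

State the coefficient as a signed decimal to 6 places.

triangle: 3!*0!*3!/7! = 36/5040
(j±m)!: 3!*0!*0!*6!*0!*3! = 25920
prefactor² = (2J+1)*Δ*N² = 5184/7
  k=0: +1/(0!*3!*0!*0!*0!*3!) = 1/36
Σ = 1/36  ⇒  CG² = 5184/7*1/36² = 4/7
CG = +√(4/7) = +0.755929

+0.755929  (= +√(4/7))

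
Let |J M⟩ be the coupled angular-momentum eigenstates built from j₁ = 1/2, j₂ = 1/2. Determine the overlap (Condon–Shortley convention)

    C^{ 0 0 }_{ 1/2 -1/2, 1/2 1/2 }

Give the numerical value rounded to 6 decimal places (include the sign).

−√(1/2) = -0.707107

√[1·1!0!0!/2! · 0!1!1!0!0!0!] = √(1/2)
  +(−1)^1/∏(1,0,0,0,0,0)! = -1  (running -1)
⟨..|..⟩ = √(1/2)·(-1) = -0.707107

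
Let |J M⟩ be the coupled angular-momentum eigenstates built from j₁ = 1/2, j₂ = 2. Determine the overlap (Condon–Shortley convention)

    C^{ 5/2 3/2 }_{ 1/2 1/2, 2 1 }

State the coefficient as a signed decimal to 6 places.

+0.894427  (= +√(4/5))

j₁+j₂−J=0  J+j₁−j₂=1  J−j₁+j₂=4  j₁+j₂+J+1=6
(j₁±m₁, j₂±m₂, J±M) = (1,0,3,1,4,1)
P² = 144/5
sum k=0..0:
  [0] +1/6 = 1/6
S = 1/6
C² = P²·S² = 4/5 ; C = +0.894427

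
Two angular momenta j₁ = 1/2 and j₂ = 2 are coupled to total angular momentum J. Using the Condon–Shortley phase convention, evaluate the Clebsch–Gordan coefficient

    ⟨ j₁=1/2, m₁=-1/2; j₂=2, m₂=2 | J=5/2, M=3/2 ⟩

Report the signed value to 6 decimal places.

j₁+j₂−J=0  J+j₁−j₂=1  J−j₁+j₂=4  j₁+j₂+J+1=6
(j₁±m₁, j₂±m₂, J±M) = (0,1,4,0,4,1)
P² = 576/5
sum k=0..0:
  [0] +1/24 = 1/24
S = 1/24
C² = P²·S² = 1/5 ; C = +0.447214

+√(1/5) = +0.447214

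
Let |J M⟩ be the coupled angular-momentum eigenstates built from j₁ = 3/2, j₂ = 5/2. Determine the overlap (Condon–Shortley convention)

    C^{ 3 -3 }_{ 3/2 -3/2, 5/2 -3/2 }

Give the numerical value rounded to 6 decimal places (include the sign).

-0.612372  (= −√(3/8))

√[7·1!2!4!/8! · 0!3!1!4!0!6!] = √(864)
  +(−1)^1/∏(1,0,2,0,0,4)! = -1/48  (running -1/48)
⟨..|..⟩ = √(864)·(-1/48) = -0.612372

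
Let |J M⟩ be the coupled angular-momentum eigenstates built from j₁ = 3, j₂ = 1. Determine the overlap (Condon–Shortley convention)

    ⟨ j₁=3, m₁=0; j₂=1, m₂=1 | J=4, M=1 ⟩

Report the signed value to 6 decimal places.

triangle: 0!×6!×2!/9! = 1440/362880
(j±m)!: 3!×3!×2!×0!×5!×3! = 51840
prefactor² = (2J+1)×Δ×N² = 12960/7
  k=0: +1/(0!×0!×3!×2!×3!×0!) = 1/72
Σ = 1/72  ⇒  CG² = 12960/7×1/72² = 5/14
CG = +√(5/14) = +0.597614

+√(5/14) = +0.597614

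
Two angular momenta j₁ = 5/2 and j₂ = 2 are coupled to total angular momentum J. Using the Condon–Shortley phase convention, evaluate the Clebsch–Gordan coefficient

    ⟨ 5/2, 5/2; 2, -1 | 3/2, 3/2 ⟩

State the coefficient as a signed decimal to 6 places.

+√(2/7) = +0.534522

√[4·3!2!1!/7! · 5!0!1!3!3!0!] = √(288/7)
  +(−1)^0/∏(0,3,0,1,2,0)! = 1/12  (running 1/12)
⟨..|..⟩ = √(288/7)·(1/12) = +0.534522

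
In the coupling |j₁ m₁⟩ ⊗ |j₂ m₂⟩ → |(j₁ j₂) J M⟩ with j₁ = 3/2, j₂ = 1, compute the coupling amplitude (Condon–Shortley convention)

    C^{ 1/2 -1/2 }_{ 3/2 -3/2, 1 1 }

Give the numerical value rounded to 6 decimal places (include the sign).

+0.707107

triangle: 2!×1!×0!/4! = 2/24
(j±m)!: 0!×3!×2!×0!×0!×1! = 12
prefactor² = (2J+1)×Δ×N² = 2
  k=2: +1/(2!×0!×1!×0!×0!×0!) = 1/2
Σ = 1/2  ⇒  CG² = 2×1/2² = 1/2
CG = +√(1/2) = +0.707107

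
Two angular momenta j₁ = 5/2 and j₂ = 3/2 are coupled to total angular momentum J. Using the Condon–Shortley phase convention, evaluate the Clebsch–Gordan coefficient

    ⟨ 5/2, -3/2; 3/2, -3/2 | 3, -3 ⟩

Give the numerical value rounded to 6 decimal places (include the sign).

triangle: 1!×4!×2!/8! = 48/40320
(j±m)!: 1!×4!×0!×3!×0!×6! = 103680
prefactor² = (2J+1)×Δ×N² = 864
  k=0: +1/(0!×1!×4!×0!×0!×2!) = 1/48
Σ = 1/48  ⇒  CG² = 864×1/48² = 3/8
CG = +√(3/8) = +0.612372

+0.612372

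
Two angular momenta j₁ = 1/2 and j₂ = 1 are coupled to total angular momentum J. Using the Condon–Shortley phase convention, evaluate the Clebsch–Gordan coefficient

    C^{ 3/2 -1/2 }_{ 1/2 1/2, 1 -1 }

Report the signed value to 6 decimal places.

+√(1/3) ≈ +0.577350

j₁+j₂−J=0  J+j₁−j₂=1  J−j₁+j₂=2  j₁+j₂+J+1=4
(j₁±m₁, j₂±m₂, J±M) = (1,0,0,2,1,2)
P² = 4/3
sum k=0..0:
  [0] +1/2 = 1/2
S = 1/2
C² = P²·S² = 1/3 ; C = +0.577350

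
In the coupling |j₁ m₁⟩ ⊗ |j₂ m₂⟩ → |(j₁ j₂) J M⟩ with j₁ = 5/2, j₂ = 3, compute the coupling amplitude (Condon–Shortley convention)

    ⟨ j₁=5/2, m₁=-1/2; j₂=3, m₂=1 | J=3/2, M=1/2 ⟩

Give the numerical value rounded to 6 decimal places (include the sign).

−√(1/105) ≈ -0.097590

triangle: 4!·1!·2!/8! = 48/40320
(j±m)!: 2!·3!·4!·2!·2!·1! = 1152
prefactor² = (2J+1)·Δ·N² = 192/35
  k=2: +1/(2!·2!·1!·2!·0!·0!) = 1/8
  k=3: −1/(3!·1!·0!·1!·1!·1!) = -1/6
Σ = -1/24  ⇒  CG² = 192/35·(-1/24)² = 1/105
CG = −√(1/105) = -0.097590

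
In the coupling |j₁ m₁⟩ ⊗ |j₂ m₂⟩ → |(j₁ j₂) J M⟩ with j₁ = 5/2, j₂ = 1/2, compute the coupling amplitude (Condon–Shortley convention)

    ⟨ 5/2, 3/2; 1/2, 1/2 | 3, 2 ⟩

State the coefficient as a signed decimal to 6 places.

+0.912871  (= +√(5/6))

j₁+j₂−J=0  J+j₁−j₂=5  J−j₁+j₂=1  j₁+j₂+J+1=7
(j₁±m₁, j₂±m₂, J±M) = (4,1,1,0,5,1)
P² = 480
sum k=0..0:
  [0] +1/24 = 1/24
S = 1/24
C² = P²·S² = 5/6 ; C = +0.912871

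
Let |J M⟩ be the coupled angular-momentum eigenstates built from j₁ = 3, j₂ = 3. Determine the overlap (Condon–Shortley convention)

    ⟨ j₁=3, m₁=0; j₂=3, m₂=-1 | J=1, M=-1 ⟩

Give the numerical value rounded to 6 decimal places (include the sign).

+√(3/14) = +0.462910

j₁+j₂−J=5  J+j₁−j₂=1  J−j₁+j₂=1  j₁+j₂+J+1=8
(j₁±m₁, j₂±m₂, J±M) = (3,3,2,4,0,2)
P² = 216/7
sum k=2..2:
  [2] +1/12 = 1/12
S = 1/12
C² = P²·S² = 3/14 ; C = +0.462910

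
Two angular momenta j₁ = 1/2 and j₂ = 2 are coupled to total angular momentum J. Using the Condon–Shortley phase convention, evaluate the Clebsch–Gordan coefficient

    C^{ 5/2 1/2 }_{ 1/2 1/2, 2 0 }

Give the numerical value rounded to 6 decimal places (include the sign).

triangle: 0!·1!·4!/6! = 24/720
(j±m)!: 1!·0!·2!·2!·3!·2! = 48
prefactor² = (2J+1)·Δ·N² = 48/5
  k=0: +1/(0!·0!·0!·2!·1!·2!) = 1/4
Σ = 1/4  ⇒  CG² = 48/5·1/4² = 3/5
CG = +√(3/5) = +0.774597

+√(3/5) ≈ +0.774597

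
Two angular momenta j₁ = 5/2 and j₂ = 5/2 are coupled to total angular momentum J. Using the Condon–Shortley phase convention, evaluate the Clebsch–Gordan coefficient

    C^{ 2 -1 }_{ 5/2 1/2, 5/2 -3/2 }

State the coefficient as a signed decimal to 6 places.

-0.377964

j₁+j₂−J=3  J+j₁−j₂=2  J−j₁+j₂=2  j₁+j₂+J+1=8
(j₁±m₁, j₂±m₂, J±M) = (3,2,1,4,1,3)
P² = 36/7
sum k=0..1:
  [0] +1/12 = 1/12
  [1] −1/4 = -1/4
S = -1/6
C² = P²·S² = 1/7 ; C = -0.377964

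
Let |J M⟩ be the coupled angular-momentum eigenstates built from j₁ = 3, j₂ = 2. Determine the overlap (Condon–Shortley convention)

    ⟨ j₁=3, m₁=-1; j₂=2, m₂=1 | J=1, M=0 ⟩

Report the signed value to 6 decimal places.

triangle: 4!×2!×0!/7! = 48/5040
(j±m)!: 2!×4!×3!×1!×1!×1! = 288
prefactor² = (2J+1)×Δ×N² = 288/35
  k=3: −1/(3!×1!×1!×0!×1!×0!) = -1/6
Σ = -1/6  ⇒  CG² = 288/35×(-1/6)² = 8/35
CG = −√(8/35) = -0.478091

-0.478091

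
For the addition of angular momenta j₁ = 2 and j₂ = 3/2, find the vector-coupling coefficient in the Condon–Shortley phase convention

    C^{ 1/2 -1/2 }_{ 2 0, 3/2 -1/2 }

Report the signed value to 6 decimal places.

-0.447214

√[2·3!1!0!/5! · 2!2!1!2!0!1!] = √(4/5)
  +(−1)^1/∏(1,2,1,0,0,0)! = -1/2  (running -1/2)
⟨..|..⟩ = √(4/5)·(-1/2) = -0.447214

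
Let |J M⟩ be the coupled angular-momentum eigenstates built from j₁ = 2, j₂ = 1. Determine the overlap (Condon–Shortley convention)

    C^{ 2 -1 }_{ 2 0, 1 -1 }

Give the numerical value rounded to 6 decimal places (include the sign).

+0.707107

triangle: 1!·3!·1!/6! = 6/720
(j±m)!: 2!·2!·0!·2!·1!·3! = 48
prefactor² = (2J+1)·Δ·N² = 2
  k=0: +1/(0!·1!·2!·0!·1!·1!) = 1/2
Σ = 1/2  ⇒  CG² = 2·1/2² = 1/2
CG = +√(1/2) = +0.707107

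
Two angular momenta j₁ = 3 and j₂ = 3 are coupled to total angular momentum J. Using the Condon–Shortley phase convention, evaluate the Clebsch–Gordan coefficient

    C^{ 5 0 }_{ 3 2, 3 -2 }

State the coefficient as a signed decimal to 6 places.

j₁+j₂−J=1  J+j₁−j₂=5  J−j₁+j₂=5  j₁+j₂+J+1=12
(j₁±m₁, j₂±m₂, J±M) = (5,1,1,5,5,5)
P² = 480000/7
sum k=0..1:
  [0] +1/576 = 1/576
  [1] −1/14400 = -1/14400
S = 1/600
C² = P²·S² = 4/21 ; C = +0.436436

+√(4/21) ≈ +0.436436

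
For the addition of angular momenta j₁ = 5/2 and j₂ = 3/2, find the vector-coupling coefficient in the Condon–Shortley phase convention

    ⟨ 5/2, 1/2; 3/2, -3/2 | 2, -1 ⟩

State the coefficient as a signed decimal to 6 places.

+√(9/28) = +0.566947

√[5·2!3!1!/7! · 3!2!0!3!1!3!] = √(36/7)
  +(−1)^0/∏(0,2,2,0,1,1)! = 1/4  (running 1/4)
⟨..|..⟩ = √(36/7)·(1/4) = +0.566947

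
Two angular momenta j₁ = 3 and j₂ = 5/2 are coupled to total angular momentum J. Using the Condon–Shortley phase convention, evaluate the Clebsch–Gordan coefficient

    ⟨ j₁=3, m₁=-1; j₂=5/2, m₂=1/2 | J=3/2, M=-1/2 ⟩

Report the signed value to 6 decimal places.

triangle: 4!·2!·1!/8! = 48/40320
(j±m)!: 2!·4!·3!·2!·1!·2! = 1152
prefactor² = (2J+1)·Δ·N² = 192/35
  k=2: +1/(2!·2!·2!·1!·0!·0!) = 1/8
  k=3: −1/(3!·1!·1!·0!·1!·1!) = -1/6
Σ = -1/24  ⇒  CG² = 192/35·(-1/24)² = 1/105
CG = −√(1/105) = -0.097590

−√(1/105) = -0.097590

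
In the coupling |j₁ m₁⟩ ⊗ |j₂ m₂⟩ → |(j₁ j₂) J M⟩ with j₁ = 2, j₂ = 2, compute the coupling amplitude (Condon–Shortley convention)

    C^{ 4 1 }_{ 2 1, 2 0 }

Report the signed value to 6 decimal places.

+0.654654

triangle: 0!*4!*4!/9! = 576/362880
(j±m)!: 3!*1!*2!*2!*5!*3! = 17280
prefactor² = (2J+1)*Δ*N² = 1728/7
  k=0: +1/(0!*0!*1!*2!*3!*2!) = 1/24
Σ = 1/24  ⇒  CG² = 1728/7*1/24² = 3/7
CG = +√(3/7) = +0.654654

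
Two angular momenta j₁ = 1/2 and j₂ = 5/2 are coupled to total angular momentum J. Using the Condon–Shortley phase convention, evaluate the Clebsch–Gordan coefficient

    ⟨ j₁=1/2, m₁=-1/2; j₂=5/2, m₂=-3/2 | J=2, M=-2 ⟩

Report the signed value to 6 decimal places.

−√(1/6) = -0.408248

j₁+j₂−J=1  J+j₁−j₂=0  J−j₁+j₂=4  j₁+j₂+J+1=6
(j₁±m₁, j₂±m₂, J±M) = (0,1,1,4,0,4)
P² = 96
sum k=1..1:
  [1] −1/24 = -1/24
S = -1/24
C² = P²·S² = 1/6 ; C = -0.408248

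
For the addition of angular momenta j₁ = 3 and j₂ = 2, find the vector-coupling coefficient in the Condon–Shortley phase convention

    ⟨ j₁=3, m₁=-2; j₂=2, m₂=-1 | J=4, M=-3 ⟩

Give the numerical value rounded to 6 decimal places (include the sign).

√[9·1!5!3!/10! · 1!5!1!3!1!7!] = √(6480)
  +(−1)^0/∏(0,1,5,1,0,2)! = 1/240  (running 1/240)
  +(−1)^1/∏(1,0,4,0,1,3)! = -1/144  (running -1/360)
⟨..|..⟩ = √(6480)·(-1/360) = -0.223607

−√(1/20) = -0.223607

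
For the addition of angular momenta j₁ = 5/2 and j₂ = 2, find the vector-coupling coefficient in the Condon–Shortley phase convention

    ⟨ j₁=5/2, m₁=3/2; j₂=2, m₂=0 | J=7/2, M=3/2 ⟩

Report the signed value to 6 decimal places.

j₁+j₂−J=1  J+j₁−j₂=4  J−j₁+j₂=3  j₁+j₂+J+1=9
(j₁±m₁, j₂±m₂, J±M) = (4,1,2,2,5,2)
P² = 512/7
sum k=0..1:
  [0] +1/12 = 1/12
  [1] −1/48 = -1/48
S = 1/16
C² = P²·S² = 2/7 ; C = +0.534522

+√(2/7) = +0.534522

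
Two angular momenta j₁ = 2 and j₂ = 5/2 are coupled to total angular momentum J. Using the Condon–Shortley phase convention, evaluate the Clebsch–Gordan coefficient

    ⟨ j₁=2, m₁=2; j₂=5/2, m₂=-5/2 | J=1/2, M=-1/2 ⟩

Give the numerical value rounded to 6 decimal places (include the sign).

+√(1/3) ≈ +0.577350

√[2·4!0!1!/6! · 4!0!0!5!0!1!] = √(192)
  +(−1)^0/∏(0,4,0,0,0,1)! = 1/24  (running 1/24)
⟨..|..⟩ = √(192)·(1/24) = +0.577350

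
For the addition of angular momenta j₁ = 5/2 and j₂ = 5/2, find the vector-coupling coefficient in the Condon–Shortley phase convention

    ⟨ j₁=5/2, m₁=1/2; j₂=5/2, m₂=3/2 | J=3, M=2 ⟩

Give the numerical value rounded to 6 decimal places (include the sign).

−√(1/12) ≈ -0.288675

√[7·2!3!3!/9! · 3!2!4!1!5!1!] = √(48)
  +(−1)^1/∏(1,1,1,3,2,0)! = -1/12  (running -1/12)
  +(−1)^2/∏(2,0,0,2,3,1)! = 1/24  (running -1/24)
⟨..|..⟩ = √(48)·(-1/24) = -0.288675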